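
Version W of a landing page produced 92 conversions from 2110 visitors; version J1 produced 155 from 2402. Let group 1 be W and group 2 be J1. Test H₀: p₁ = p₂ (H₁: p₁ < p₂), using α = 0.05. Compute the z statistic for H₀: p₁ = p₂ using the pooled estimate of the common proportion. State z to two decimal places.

z = -3.08

p̂₁ = 92/2110 = 0.04360, p̂₂ = 155/2402 = 0.06453.
Pooled p̂ = (92+155)/(2110+2402) = 247/4512 = 0.05474.
SE = √(0.0517461 × 0.000890253) = 0.00679.
z = (0.04360 − 0.06453)/0.00679 = -0.02093/0.00679 = -3.08.
p-value = P(Z < -3.083) ≈ 0.0010, so at α = 0.05 we reject H₀.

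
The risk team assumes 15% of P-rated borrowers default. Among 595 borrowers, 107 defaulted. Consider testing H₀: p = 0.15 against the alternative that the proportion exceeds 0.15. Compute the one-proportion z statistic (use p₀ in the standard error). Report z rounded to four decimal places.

p̂ = 107/595 ≈ 0.1798319.
Under H₀, SE = √(0.15·0.85/595) = √(0.000214286) = 0.0146385.
z = (0.1798319 − 0.15)/0.0146385 = 0.0298319/0.0146385 = 2.0379.

z = 2.0379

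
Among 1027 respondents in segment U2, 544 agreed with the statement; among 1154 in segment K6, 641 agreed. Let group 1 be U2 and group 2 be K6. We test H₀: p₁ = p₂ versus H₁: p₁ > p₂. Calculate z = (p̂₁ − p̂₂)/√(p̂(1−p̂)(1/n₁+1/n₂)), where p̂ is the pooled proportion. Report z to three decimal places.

z = -1.206

p̂₁ = 544/1027 = 0.529698, p̂₂ = 641/1154 = 0.555459.
Pooled p̂ = (544+641)/(1027+1154) = 1185/2181 = 0.543329.
SE = √(p̂(1−p̂)(1/n₁+1/n₂)) = √(0.543329·0.456671·0.00184026) = √(0.00045661) = 0.021368.
z = (0.529698 − 0.555459)/0.021368 = -0.025761/0.021368 = -1.206.
p-value = P(Z > -1.206) ≈ 0.8860.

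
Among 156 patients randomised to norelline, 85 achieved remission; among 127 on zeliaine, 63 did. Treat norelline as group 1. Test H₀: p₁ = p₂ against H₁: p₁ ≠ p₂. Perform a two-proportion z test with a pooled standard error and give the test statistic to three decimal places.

z = 0.818

p̂₁ = 85/156 = 0.54487, p̂₂ = 63/127 = 0.49606.
Pooled p̂ = (85+63)/(156+127) = 148/283 = 0.52297.
SE = √(0.249472 × 0.0142843) = 0.05970.
z = (0.54487 − 0.49606)/0.05970 = 0.04881/0.05970 = 0.818.
p-value = 2·P(Z > 0.818) ≈ 0.4136.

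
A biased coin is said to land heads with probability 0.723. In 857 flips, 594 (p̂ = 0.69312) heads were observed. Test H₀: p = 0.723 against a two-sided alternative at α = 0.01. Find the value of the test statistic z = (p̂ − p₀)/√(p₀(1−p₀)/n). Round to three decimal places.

p̂ = 594/857 = 0.693116.
SE = √(p₀(1−p₀)/n) = √(0.20027/857) = 0.015287.
z = (0.693116 − 0.723)/0.015287 = -0.029884/0.015287 = -1.955.
p-value = 2·P(Z > 1.955) ≈ 0.0506; since p > α = 0.01, fail to reject H₀.

z = -1.955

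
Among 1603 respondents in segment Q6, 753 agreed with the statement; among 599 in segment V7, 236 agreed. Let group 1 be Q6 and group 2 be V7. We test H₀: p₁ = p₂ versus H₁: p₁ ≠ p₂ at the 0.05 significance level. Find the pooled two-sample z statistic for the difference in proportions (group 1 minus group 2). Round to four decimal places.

z = 3.1803

p̂₁ = 753/1603 = 0.469744, p̂₂ = 236/599 = 0.393990.
Pooled p̂ = (753+236)/(1603+599) = 989/2202 = 0.449137.
SE = √(p̂(1−p̂)(1/n₁+1/n₂)) = √(0.449137·0.550863·0.00229328) = √(0.000567387) = 0.023820.
z = (0.469744 − 0.393990)/0.023820 = 0.075754/0.023820 = 3.1803.
Two-sided p-value ≈ 2·Φ(−3.180) = 0.0015, so at α = 0.05 we reject H₀.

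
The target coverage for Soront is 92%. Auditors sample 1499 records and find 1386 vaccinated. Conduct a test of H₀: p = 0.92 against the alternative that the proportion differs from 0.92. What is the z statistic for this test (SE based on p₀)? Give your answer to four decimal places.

p̂ = 1386/1499 ≈ 0.924616.
Standard error under H₀: √(0.92×0.08/1499) = 0.007007.
z = (0.924616 − 0.92)/0.007007 = 0.004616/0.007007 = 0.6588.
p-value = 2·P(Z > 0.659) ≈ 0.5100.

z = 0.6588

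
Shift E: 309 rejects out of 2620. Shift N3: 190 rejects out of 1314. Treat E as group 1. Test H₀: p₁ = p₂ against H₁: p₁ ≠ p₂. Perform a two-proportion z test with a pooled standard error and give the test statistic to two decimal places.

z = -2.37

p̂₁ = 309/2620 ≈ 0.11794, p̂₂ = 190/1314 ≈ 0.14460.
Pooled p̂ = (309+190)/(2620+1314) = 499/3934 = 0.12684.
SE = √(0.110754 × 0.00114271) = 0.01125.
z = (0.11794 − 0.14460)/0.01125 = -0.02666/0.01125 = -2.37.
p-value = 2·P(Z > 2.370) ≈ 0.0178.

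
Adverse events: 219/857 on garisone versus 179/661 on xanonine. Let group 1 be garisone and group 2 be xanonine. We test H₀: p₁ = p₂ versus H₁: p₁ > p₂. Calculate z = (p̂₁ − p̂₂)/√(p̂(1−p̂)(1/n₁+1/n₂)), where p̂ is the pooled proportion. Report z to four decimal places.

p̂₁ = 219/857 = 0.255543, p̂₂ = 179/661 = 0.270802.
Pooled p̂ = (219+179)/(857+661) = 398/1518 = 0.262187.
SE = √(0.193445 × 0.00267972) = 0.022768.
z = (0.255543 − 0.270802)/0.022768 = -0.015259/0.022768 = -0.6702.
p-value = P(Z > -0.670) ≈ 0.7486.

z = -0.6702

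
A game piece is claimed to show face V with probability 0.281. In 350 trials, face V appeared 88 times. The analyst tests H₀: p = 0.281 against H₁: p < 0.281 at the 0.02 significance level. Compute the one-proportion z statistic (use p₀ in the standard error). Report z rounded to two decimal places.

z = -1.23

p̂ = 88/350 = 0.2514.
Standard error under H₀: √(0.281×0.719/350) = 0.0240.
z = (0.2514 − 0.281)/0.0240 = -0.0296/0.0240 = -1.23.
p-value = P(Z < -1.231) ≈ 0.1092; since p > α = 0.02, fail to reject H₀.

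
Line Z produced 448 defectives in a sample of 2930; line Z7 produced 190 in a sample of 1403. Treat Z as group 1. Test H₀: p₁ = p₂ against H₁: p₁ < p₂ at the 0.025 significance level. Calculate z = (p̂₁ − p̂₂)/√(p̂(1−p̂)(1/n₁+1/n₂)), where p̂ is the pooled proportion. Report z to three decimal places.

z = 1.519

p̂₁ = 448/2930 ≈ 0.152901, p̂₂ = 190/1403 ≈ 0.135424.
Pooled p̂ = (448+190)/(2930+1403) = 638/4333 = 0.147242.
SE = √(0.125562 × 0.00105406) = 0.011504.
z = (0.152901 − 0.135424)/0.011504 = 0.017477/0.011504 = 1.519.
p-value = P(Z < 1.519) ≈ 0.9356, so at α = 0.025 we fail to reject H₀.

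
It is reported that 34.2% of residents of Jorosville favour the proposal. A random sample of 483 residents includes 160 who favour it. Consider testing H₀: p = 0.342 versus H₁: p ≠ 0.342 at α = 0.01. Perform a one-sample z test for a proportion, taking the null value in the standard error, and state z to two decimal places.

z = -0.50

p̂ = 160/483 ≈ 0.3313.
Standard error under H₀: √(0.342×0.658/483) = 0.0216.
z = (0.3313 − 0.342)/0.0216 = -0.0107/0.0216 = -0.50.
p-value = 2·P(Z > 0.497) ≈ 0.6189, so at α = 0.01 we fail to reject H₀.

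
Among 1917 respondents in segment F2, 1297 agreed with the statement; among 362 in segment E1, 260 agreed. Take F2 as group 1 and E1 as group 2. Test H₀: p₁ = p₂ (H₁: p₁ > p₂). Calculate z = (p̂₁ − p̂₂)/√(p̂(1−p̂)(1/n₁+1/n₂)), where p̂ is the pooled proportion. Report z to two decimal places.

z = -1.56

p̂₁ = 1297/1917 ≈ 0.6766, p̂₂ = 260/362 ≈ 0.7182.
Pooled p̂ = (1297+260)/(1917+362) = 1557/2279 = 0.6832.
SE = √(0.21644 × 0.00328408) = 0.0267.
z = (0.6766 − 0.7182)/0.0267 = -0.0416/0.0267 = -1.56.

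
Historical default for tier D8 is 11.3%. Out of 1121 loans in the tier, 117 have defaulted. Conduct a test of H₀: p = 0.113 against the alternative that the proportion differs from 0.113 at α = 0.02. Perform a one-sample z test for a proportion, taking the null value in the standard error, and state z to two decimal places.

p̂ = 117/1121 ≈ 0.1044.
SE = √(p₀(1−p₀)/n) = √(0.10023/1121) = 0.0095.
z = (0.1044 − 0.113)/0.0095 = -0.0086/0.0095 = -0.91.
Two-sided p-value ≈ 2·Φ(−0.913) = 0.3615. With α = 0.02, fail to reject H₀.

z = -0.91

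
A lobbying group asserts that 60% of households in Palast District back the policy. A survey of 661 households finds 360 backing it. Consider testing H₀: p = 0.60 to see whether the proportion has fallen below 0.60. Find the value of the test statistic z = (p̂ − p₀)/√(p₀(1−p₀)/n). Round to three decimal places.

p̂ = 360/661 = 0.544629.
Standard error under H₀: √(0.6×0.4/661) = 0.019055.
z = (0.544629 − 0.6)/0.019055 = -0.055371/0.019055 = -2.906.
p-value = P(Z < -2.906) ≈ 0.0018.

z = -2.906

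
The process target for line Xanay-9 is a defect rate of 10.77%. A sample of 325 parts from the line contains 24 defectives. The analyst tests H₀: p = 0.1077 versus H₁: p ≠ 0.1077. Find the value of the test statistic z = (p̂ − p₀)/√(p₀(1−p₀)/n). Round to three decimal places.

z = -1.969

p̂ = 24/325 ≈ 0.073846.
Under H₀, SE = √(0.1077·0.8923/325) = √(0.000295694) = 0.017196.
z = (0.073846 − 0.1077)/0.017196 = -0.033854/0.017196 = -1.969.
Two-sided p-value ≈ 2·Φ(−1.969) = 0.0490.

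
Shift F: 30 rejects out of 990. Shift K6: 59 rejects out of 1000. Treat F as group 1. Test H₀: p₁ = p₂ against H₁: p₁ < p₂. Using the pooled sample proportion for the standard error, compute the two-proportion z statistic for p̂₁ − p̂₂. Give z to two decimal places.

z = -3.10

p̂₁ = 30/990 = 0.03030, p̂₂ = 59/1000 = 0.05900.
Pooled p̂ = (30+59)/(990+1000) = 89/1990 = 0.04472.
SE = √(p̂(1−p̂)(1/n₁+1/n₂)) = √(0.04472·0.95528·0.0020101) = √(8.58784e-05) = 0.00927.
z = (0.03030 − 0.05900)/0.00927 = -0.02870/0.00927 = -3.10.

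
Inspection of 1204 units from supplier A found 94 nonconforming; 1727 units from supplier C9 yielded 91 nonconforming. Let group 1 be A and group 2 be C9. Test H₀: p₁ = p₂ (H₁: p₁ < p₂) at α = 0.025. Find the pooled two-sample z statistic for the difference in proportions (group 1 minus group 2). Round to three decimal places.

p̂₁ = 94/1204 ≈ 0.07807, p̂₂ = 91/1727 ≈ 0.05269.
Pooled p̂ = (94+91)/(1204+1727) = 185/2931 = 0.06312.
SE = √(p̂(1−p̂)(1/n₁+1/n₂)) = √(0.06312·0.93688·0.0014096) = √(8.33561e-05) = 0.00913.
z = (0.07807 − 0.05269)/0.00913 = 0.02538/0.00913 = 2.780.
p-value = P(Z < 2.780) ≈ 0.9973, so at α = 0.025 we fail to reject H₀.

z = 2.780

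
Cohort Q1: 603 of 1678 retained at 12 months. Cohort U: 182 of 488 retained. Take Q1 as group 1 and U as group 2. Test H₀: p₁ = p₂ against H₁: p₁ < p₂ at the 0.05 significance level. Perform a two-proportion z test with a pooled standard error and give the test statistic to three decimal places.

z = -0.550

p̂₁ = 603/1678 ≈ 0.35936, p̂₂ = 182/488 ≈ 0.37295.
Pooled p̂ = (603+182)/(1678+488) = 785/2166 = 0.36242.
SE = √(0.231072 × 0.00264513) = 0.02472.
z = (0.35936 − 0.37295)/0.02472 = -0.01359/0.02472 = -0.550.
p-value = P(Z < -0.550) ≈ 0.2912; since p > α = 0.05, fail to reject H₀.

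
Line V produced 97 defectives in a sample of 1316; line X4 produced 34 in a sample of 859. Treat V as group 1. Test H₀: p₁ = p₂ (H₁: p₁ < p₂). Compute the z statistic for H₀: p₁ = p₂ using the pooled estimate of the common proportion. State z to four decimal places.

z = 3.2702

p̂₁ = 97/1316 ≈ 0.0737082, p̂₂ = 34/859 ≈ 0.0395809.
Pooled p̂ = (97+34)/(1316+859) = 131/2175 = 0.0602299.
SE = √(p̂(1−p̂)(1/n₁+1/n₂)) = √(0.0602299·0.9397701·0.00192402) = √(0.000108904) = 0.0104357.
z = (0.0737082 − 0.0395809)/0.0104357 = 0.0341273/0.0104357 = 3.2702.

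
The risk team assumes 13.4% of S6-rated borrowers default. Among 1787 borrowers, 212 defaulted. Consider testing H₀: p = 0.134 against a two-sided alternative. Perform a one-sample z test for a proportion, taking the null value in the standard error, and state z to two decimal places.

p̂ = 212/1787 ≈ 0.11863.
Standard error under H₀: √(0.134×0.866/1787) = 0.00806.
z = (0.11863 − 0.134)/0.00806 = -0.01537/0.00806 = -1.91.
p-value = 2·P(Z > 1.907) ≈ 0.0566.

z = -1.91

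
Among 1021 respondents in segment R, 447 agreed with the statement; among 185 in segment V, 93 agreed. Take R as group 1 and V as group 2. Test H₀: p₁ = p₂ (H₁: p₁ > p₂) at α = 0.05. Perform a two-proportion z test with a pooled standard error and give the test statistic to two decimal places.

p̂₁ = 447/1021 = 0.4378, p̂₂ = 93/185 = 0.5027.
Pooled p̂ = (447+93)/(1021+185) = 540/1206 = 0.4478.
SE = √(p̂(1−p̂)(1/n₁+1/n₂)) = √(0.4478·0.5522·0.00638484) = √(0.00157879) = 0.0397.
z = (0.4378 − 0.5027)/0.0397 = -0.0649/0.0397 = -1.63.
p-value = P(Z > -1.633) ≈ 0.9488, so at α = 0.05 we fail to reject H₀.

z = -1.63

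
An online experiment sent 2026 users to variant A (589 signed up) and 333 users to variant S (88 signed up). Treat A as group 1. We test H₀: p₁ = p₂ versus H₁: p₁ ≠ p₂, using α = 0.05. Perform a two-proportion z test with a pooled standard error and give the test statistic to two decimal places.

z = 0.99

p̂₁ = 589/2026 = 0.2907, p̂₂ = 88/333 = 0.2643.
Pooled p̂ = (589+88)/(2026+333) = 677/2359 = 0.2870.
SE = √(0.204625 × 0.00349659) = 0.0267.
z = (0.2907 − 0.2643)/0.0267 = 0.0264/0.0267 = 0.99.
p-value = 2·P(Z > 0.989) ≈ 0.3226; since p > α = 0.05, fail to reject H₀.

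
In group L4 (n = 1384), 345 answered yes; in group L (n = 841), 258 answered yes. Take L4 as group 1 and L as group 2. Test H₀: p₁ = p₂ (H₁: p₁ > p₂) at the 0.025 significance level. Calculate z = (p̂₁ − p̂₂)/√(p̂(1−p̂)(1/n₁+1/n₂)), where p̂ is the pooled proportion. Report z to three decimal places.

z = -2.959

p̂₁ = 345/1384 ≈ 0.24928, p̂₂ = 258/841 ≈ 0.30678.
Pooled p̂ = (345+258)/(1384+841) = 603/2225 = 0.27101.
SE = √(p̂(1−p̂)(1/n₁+1/n₂)) = √(0.27101·0.72899·0.0019116) = √(0.000377664) = 0.01943.
z = (0.24928 − 0.30678)/0.01943 = -0.05750/0.01943 = -2.959.
p-value = P(Z > -2.959) ≈ 0.9985. With α = 0.025, fail to reject H₀.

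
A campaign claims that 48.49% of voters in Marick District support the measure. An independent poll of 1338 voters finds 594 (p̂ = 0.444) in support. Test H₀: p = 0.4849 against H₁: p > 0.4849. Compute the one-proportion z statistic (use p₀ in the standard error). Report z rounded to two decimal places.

z = -3.00

p̂ = 594/1338 ≈ 0.44395.
Under H₀, SE = √(0.4849·0.5151/1338) = √(0.000186676) = 0.01366.
z = (0.44395 − 0.4849)/0.01366 = -0.04095/0.01366 = -3.00.
p-value = P(Z > -2.997) ≈ 0.9986.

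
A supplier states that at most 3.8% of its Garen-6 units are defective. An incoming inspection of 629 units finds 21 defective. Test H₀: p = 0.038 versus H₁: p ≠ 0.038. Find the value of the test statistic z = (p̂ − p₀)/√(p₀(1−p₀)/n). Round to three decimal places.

p̂ = 21/629 = 0.03339.
SE = √(p₀(1−p₀)/n) = √(0.036556/629) = 0.00762.
z = (0.03339 − 0.038)/0.00762 = -0.00461/0.00762 = -0.605.

z = -0.605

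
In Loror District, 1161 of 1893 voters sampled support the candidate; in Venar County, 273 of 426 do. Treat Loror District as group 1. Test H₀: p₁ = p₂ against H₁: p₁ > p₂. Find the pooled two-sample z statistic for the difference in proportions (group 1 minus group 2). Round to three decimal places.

z = -1.057

p̂₁ = 1161/1893 ≈ 0.61331, p̂₂ = 273/426 ≈ 0.64085.
Pooled p̂ = (1161+273)/(1893+426) = 1434/2319 = 0.61837.
SE = √(p̂(1−p̂)(1/n₁+1/n₂)) = √(0.61837·0.38163·0.00287568) = √(0.000678628) = 0.02605.
z = (0.61331 − 0.64085)/0.02605 = -0.02754/0.02605 = -1.057.
p-value = P(Z > -1.057) ≈ 0.8547.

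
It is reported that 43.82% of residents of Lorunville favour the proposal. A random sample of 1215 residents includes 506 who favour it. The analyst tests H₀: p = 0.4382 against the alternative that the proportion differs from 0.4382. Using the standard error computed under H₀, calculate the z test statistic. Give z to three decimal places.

p̂ = 506/1215 = 0.416461.
Standard error under H₀: √(0.4382×0.5618/1215) = 0.014234.
z = (0.416461 − 0.4382)/0.014234 = -0.021739/0.014234 = -1.527.
p-value = 2·P(Z > 1.527) ≈ 0.1267.

z = -1.527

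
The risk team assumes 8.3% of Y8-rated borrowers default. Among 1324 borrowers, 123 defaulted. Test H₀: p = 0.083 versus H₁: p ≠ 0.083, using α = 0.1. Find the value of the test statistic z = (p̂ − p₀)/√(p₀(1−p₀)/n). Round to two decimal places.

z = 1.31

p̂ = 123/1324 = 0.09290.
Under H₀, SE = √(0.083·0.917/1324) = √(5.74856e-05) = 0.00758.
z = (0.09290 − 0.083)/0.00758 = 0.00990/0.00758 = 1.31.
Two-sided p-value ≈ 2·Φ(−1.306) = 0.1916; since p > α = 0.1, fail to reject H₀.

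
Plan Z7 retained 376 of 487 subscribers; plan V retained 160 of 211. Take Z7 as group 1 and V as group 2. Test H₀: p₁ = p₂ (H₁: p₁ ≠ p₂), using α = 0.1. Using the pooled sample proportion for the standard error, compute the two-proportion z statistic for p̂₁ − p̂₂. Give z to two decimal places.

z = 0.40

p̂₁ = 376/487 = 0.7721, p̂₂ = 160/211 = 0.7583.
Pooled p̂ = (376+160)/(487+211) = 536/698 = 0.7679.
SE = √(p̂(1−p̂)(1/n₁+1/n₂)) = √(0.7679·0.2321·0.00679272) = √(0.00121063) = 0.0348.
z = (0.7721 − 0.7583)/0.0348 = 0.0138/0.0348 = 0.40.
Two-sided p-value ≈ 2·Φ(−0.396) = 0.6921; since p > α = 0.1, fail to reject H₀.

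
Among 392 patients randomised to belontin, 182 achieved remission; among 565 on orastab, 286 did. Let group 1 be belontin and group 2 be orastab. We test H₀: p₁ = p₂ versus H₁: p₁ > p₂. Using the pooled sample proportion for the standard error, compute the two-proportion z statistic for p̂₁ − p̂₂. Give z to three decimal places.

z = -1.275

p̂₁ = 182/392 = 0.46429, p̂₂ = 286/565 = 0.50619.
Pooled p̂ = (182+286)/(392+565) = 468/957 = 0.48903.
SE = √(p̂(1−p̂)(1/n₁+1/n₂)) = √(0.48903·0.51097·0.00432093) = √(0.00107971) = 0.03286.
z = (0.46429 − 0.50619)/0.03286 = -0.04190/0.03286 = -1.275.
p-value = P(Z > -1.275) ≈ 0.8989.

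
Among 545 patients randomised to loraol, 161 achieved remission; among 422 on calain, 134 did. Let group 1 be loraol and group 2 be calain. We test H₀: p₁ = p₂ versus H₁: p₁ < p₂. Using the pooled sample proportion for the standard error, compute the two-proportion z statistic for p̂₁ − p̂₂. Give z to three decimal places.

p̂₁ = 161/545 ≈ 0.29541, p̂₂ = 134/422 ≈ 0.31754.
Pooled p̂ = (161+134)/(545+422) = 295/967 = 0.30507.
SE = √(0.212001 × 0.00420453) = 0.02986.
z = (0.29541 − 0.31754)/0.02986 = -0.02213/0.02986 = -0.741.
p-value = P(Z < -0.741) ≈ 0.2294.

z = -0.741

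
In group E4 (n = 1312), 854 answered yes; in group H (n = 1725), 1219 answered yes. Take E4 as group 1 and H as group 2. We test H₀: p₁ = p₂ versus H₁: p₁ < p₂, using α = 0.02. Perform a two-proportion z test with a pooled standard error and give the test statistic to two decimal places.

p̂₁ = 854/1312 = 0.65091, p̂₂ = 1219/1725 = 0.70667.
Pooled p̂ = (854+1219)/(1312+1725) = 2073/3037 = 0.68258.
SE = √(p̂(1−p̂)(1/n₁+1/n₂)) = √(0.68258·0.31742·0.00134191) = √(0.000290743) = 0.01705.
z = (0.65091 − 0.70667)/0.01705 = -0.05576/0.01705 = -3.27.
p-value = P(Z < -3.270) ≈ 0.0005. With α = 0.02, reject H₀.

z = -3.27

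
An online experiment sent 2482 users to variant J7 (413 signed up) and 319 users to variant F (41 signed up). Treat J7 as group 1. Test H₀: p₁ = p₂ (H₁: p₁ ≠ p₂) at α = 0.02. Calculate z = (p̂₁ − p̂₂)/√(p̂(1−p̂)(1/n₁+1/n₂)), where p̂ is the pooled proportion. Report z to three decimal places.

z = 1.728

p̂₁ = 413/2482 ≈ 0.16640, p̂₂ = 41/319 ≈ 0.12853.
Pooled p̂ = (413+41)/(2482+319) = 454/2801 = 0.16208.
SE = √(0.135813 × 0.0035377) = 0.02192.
z = (0.16640 − 0.12853)/0.02192 = 0.03787/0.02192 = 1.728.
p-value = 2·P(Z > 1.728) ≈ 0.0840, so at α = 0.02 we fail to reject H₀.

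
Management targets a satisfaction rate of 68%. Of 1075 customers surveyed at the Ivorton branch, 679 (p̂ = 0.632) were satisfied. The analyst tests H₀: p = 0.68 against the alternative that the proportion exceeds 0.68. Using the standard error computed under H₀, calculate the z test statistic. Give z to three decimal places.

p̂ = 679/1075 ≈ 0.631628.
Under H₀, SE = √(0.68·0.32/1075) = √(0.000202419) = 0.014227.
z = (0.631628 − 0.68)/0.014227 = -0.048372/0.014227 = -3.400.
p-value = P(Z > -3.400) ≈ 0.9997.

z = -3.400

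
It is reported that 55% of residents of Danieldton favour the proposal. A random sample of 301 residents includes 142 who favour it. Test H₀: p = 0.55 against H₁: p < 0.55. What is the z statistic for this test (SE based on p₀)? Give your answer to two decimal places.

z = -2.73

p̂ = 142/301 = 0.47176.
Standard error under H₀: √(0.55×0.45/301) = 0.02868.
z = (0.47176 − 0.55)/0.02868 = -0.07824/0.02868 = -2.73.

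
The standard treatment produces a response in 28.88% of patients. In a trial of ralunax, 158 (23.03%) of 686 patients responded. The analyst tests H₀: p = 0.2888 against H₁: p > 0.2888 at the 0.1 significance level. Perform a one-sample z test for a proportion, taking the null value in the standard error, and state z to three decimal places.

z = -3.380

p̂ = 158/686 ≈ 0.23032.
Standard error under H₀: √(0.2888×0.7112/686) = 0.01730.
z = (0.23032 − 0.2888)/0.01730 = -0.05848/0.01730 = -3.380.
p-value = P(Z > -3.380) ≈ 0.9996; since p > α = 0.1, fail to reject H₀.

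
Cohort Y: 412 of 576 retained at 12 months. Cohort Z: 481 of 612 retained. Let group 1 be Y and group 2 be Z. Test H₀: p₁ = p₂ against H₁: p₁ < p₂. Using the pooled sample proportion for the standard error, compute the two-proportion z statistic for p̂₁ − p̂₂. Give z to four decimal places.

p̂₁ = 412/576 ≈ 0.715278, p̂₂ = 481/612 ≈ 0.785948.
Pooled p̂ = (412+481)/(576+612) = 893/1188 = 0.751684.
SE = √(0.186655 × 0.0033701) = 0.025081.
z = (0.715278 − 0.785948)/0.025081 = -0.070670/0.025081 = -2.8177.
p-value = P(Z < -2.818) ≈ 0.0024.

z = -2.8177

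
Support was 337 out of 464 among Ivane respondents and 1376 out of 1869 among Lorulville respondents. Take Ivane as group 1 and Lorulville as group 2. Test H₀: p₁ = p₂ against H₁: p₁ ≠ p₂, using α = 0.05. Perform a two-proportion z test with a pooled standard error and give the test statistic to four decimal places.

p̂₁ = 337/464 = 0.726293, p̂₂ = 1376/1869 = 0.736223.
Pooled p̂ = (337+1376)/(464+1869) = 1713/2333 = 0.734248.
SE = √(p̂(1−p̂)(1/n₁+1/n₂)) = √(0.734248·0.265752·0.00269022) = √(0.000524937) = 0.022911.
z = (0.726293 − 0.736223)/0.022911 = -0.009930/0.022911 = -0.4334.
Two-sided p-value ≈ 2·Φ(−0.433) = 0.6647. With α = 0.05, fail to reject H₀.

z = -0.4334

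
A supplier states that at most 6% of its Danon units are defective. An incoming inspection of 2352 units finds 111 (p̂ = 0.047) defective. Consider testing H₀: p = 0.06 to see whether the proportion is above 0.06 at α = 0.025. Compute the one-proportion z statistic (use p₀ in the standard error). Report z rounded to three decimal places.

p̂ = 111/2352 ≈ 0.047194.
SE = √(p₀(1−p₀)/n) = √(0.0564/2352) = 0.004897.
z = (0.047194 − 0.06)/0.004897 = -0.012806/0.004897 = -2.615.
p-value = P(Z > -2.615) ≈ 0.9955, so at α = 0.025 we fail to reject H₀.

z = -2.615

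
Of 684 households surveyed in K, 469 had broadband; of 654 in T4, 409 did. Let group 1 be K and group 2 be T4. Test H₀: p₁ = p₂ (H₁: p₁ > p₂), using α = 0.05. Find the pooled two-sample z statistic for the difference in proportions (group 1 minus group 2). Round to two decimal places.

z = 2.32

p̂₁ = 469/684 ≈ 0.6857, p̂₂ = 409/654 ≈ 0.6254.
Pooled p̂ = (469+409)/(684+654) = 878/1338 = 0.6562.
SE = √(0.225601 × 0.00299104) = 0.0260.
z = (0.6857 − 0.6254)/0.0260 = 0.0603/0.0260 = 2.32.
p-value = P(Z > 2.321) ≈ 0.0101; since p < α = 0.05, reject H₀.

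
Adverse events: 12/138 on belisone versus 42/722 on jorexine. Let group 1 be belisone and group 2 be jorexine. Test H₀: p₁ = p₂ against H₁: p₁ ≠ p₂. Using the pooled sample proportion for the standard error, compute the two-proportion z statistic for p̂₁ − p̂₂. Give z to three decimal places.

z = 1.277

p̂₁ = 12/138 ≈ 0.08696, p̂₂ = 42/722 ≈ 0.05817.
Pooled p̂ = (12+42)/(138+722) = 54/860 = 0.06279.
SE = √(p̂(1−p̂)(1/n₁+1/n₂)) = √(0.06279·0.93721·0.00863142) = √(0.000507942) = 0.02254.
z = (0.08696 − 0.05817)/0.02254 = 0.02879/0.02254 = 1.277.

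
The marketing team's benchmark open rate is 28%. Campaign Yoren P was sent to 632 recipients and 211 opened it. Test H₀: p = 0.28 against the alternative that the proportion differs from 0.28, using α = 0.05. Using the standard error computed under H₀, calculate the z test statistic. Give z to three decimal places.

z = 3.016

p̂ = 211/632 = 0.33386.
Under H₀, SE = √(0.28·0.72/632) = √(0.000318987) = 0.01786.
z = (0.33386 − 0.28)/0.01786 = 0.05386/0.01786 = 3.016.
Two-sided p-value ≈ 2·Φ(−3.016) = 0.0026; since p < α = 0.05, reject H₀.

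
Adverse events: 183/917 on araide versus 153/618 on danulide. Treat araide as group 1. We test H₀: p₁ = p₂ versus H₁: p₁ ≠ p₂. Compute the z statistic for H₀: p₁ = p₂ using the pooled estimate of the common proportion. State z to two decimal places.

z = -2.23

p̂₁ = 183/917 = 0.1996, p̂₂ = 153/618 = 0.2476.
Pooled p̂ = (183+153)/(917+618) = 336/1535 = 0.2189.
SE = √(0.170979 × 0.00270864) = 0.0215.
z = (0.1996 − 0.2476)/0.0215 = -0.0480/0.0215 = -2.23.
Two-sided p-value ≈ 2·Φ(−2.231) = 0.0257.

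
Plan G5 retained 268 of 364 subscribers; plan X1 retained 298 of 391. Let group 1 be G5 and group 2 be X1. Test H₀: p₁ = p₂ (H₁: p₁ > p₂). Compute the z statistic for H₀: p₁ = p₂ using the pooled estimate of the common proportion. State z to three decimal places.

z = -0.820

p̂₁ = 268/364 ≈ 0.736264, p̂₂ = 298/391 ≈ 0.762148.
Pooled p̂ = (268+298)/(364+391) = 566/755 = 0.749669.
SE = √(p̂(1−p̂)(1/n₁+1/n₂)) = √(0.749669·0.250331·0.0053048) = √(0.000995527) = 0.031552.
z = (0.736264 − 0.762148)/0.031552 = -0.025884/0.031552 = -0.820.
p-value = P(Z > -0.820) ≈ 0.7940.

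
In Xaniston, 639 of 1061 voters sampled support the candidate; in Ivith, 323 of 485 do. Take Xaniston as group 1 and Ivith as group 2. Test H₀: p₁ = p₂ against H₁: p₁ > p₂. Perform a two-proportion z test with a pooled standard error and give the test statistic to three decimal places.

p̂₁ = 639/1061 = 0.60226, p̂₂ = 323/485 = 0.66598.
Pooled p̂ = (639+323)/(1061+485) = 962/1546 = 0.62225.
SE = √(p̂(1−p̂)(1/n₁+1/n₂)) = √(0.62225·0.37775·0.00300436) = √(0.00070619) = 0.02657.
z = (0.60226 − 0.66598)/0.02657 = -0.06372/0.02657 = -2.398.
p-value = P(Z > -2.398) ≈ 0.9918.

z = -2.398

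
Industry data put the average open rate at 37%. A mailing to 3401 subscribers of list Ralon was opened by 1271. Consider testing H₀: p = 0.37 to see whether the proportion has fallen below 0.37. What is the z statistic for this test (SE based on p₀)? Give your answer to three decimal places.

z = 0.449

p̂ = 1271/3401 ≈ 0.373714.
Standard error under H₀: √(0.37×0.63/3401) = 0.008279.
z = (0.373714 − 0.37)/0.008279 = 0.003714/0.008279 = 0.449.
p-value = P(Z < 0.449) ≈ 0.6731.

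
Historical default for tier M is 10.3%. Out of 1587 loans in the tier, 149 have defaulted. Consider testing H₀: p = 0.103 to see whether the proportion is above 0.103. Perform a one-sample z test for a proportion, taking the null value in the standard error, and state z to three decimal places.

z = -1.194

p̂ = 149/1587 ≈ 0.09389.
Under H₀, SE = √(0.103·0.897/1587) = √(5.82174e-05) = 0.00763.
z = (0.09389 − 0.103)/0.00763 = -0.00911/0.00763 = -1.194.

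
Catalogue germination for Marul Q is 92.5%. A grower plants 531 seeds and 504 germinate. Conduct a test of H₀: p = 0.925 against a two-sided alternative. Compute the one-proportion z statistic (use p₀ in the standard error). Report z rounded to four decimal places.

z = 2.1130

p̂ = 504/531 ≈ 0.9491525.
Under H₀, SE = √(0.925·0.075/531) = √(0.00013065) = 0.0114302.
z = (0.9491525 − 0.925)/0.0114302 = 0.0241525/0.0114302 = 2.1130.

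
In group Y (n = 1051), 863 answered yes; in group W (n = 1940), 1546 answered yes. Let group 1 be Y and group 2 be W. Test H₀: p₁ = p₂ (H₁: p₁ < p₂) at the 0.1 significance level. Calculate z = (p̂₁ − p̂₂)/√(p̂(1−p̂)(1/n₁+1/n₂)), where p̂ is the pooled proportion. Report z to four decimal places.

z = 1.5971

p̂₁ = 863/1051 ≈ 0.8211227, p̂₂ = 1546/1940 ≈ 0.7969072.
Pooled p̂ = (863+1546)/(1051+1940) = 2409/2991 = 0.8054162.
SE = √(0.156721 × 0.00146694) = 0.0151625.
z = (0.8211227 − 0.7969072)/0.0151625 = 0.0242155/0.0151625 = 1.5971.
p-value = P(Z < 1.597) ≈ 0.9449; since p > α = 0.1, fail to reject H₀.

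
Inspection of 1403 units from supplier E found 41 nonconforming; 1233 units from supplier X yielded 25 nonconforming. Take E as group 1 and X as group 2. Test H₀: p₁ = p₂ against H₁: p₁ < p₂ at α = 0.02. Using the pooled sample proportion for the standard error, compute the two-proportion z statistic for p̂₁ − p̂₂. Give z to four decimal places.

p̂₁ = 41/1403 ≈ 0.029223, p̂₂ = 25/1233 ≈ 0.020276.
Pooled p̂ = (41+25)/(1403+1233) = 66/2636 = 0.025038.
SE = √(0.024411 × 0.00152379) = 0.006099.
z = (0.029223 − 0.020276)/0.006099 = 0.008947/0.006099 = 1.4670.
p-value = P(Z < 1.467) ≈ 0.9288; since p > α = 0.02, fail to reject H₀.

z = 1.4670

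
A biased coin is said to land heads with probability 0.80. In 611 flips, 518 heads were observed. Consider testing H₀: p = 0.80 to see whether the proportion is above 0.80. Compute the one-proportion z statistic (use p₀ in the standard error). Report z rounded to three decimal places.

p̂ = 518/611 ≈ 0.847791.
Standard error under H₀: √(0.8×0.2/611) = 0.016182.
z = (0.847791 − 0.8)/0.016182 = 0.047791/0.016182 = 2.953.
p-value = P(Z > 2.953) ≈ 0.0016.

z = 2.953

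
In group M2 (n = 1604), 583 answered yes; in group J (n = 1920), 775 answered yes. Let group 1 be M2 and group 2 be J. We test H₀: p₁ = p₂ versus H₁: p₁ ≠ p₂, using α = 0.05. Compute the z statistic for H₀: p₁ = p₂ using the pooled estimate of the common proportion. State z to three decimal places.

z = -2.441

p̂₁ = 583/1604 = 0.36347, p̂₂ = 775/1920 = 0.40365.
Pooled p̂ = (583+775)/(1604+1920) = 1358/3524 = 0.38536.
SE = √(0.236857 × 0.00114427) = 0.01646.
z = (0.36347 − 0.40365)/0.01646 = -0.04018/0.01646 = -2.441.
Two-sided p-value ≈ 2·Φ(−2.441) = 0.0147, so at α = 0.05 we reject H₀.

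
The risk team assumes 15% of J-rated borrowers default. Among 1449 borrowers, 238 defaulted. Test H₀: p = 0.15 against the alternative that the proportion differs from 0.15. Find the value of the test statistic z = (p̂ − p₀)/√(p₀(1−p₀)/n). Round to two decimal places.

p̂ = 238/1449 ≈ 0.1643.
Standard error under H₀: √(0.15×0.85/1449) = 0.0094.
z = (0.1643 − 0.15)/0.0094 = 0.0143/0.0094 = 1.52.

z = 1.52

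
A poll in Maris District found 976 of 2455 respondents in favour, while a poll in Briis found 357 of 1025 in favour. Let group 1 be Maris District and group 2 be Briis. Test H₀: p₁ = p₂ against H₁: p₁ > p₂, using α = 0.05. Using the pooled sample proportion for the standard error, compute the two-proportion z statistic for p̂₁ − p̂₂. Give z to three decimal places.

z = 2.725

p̂₁ = 976/2455 = 0.39756, p̂₂ = 357/1025 = 0.34829.
Pooled p̂ = (976+357)/(2455+1025) = 1333/3480 = 0.38305.
SE = √(0.236322 × 0.00138294) = 0.01808.
z = (0.39756 − 0.34829)/0.01808 = 0.04927/0.01808 = 2.725.
p-value = P(Z > 2.725) ≈ 0.0032; since p < α = 0.05, reject H₀.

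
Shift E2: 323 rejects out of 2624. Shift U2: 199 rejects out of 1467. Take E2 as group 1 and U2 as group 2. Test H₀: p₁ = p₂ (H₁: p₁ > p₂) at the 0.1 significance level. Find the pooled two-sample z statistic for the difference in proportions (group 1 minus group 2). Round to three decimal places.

z = -1.154

p̂₁ = 323/2624 = 0.12309, p̂₂ = 199/1467 = 0.13565.
Pooled p̂ = (323+199)/(2624+1467) = 522/4091 = 0.12760.
SE = √(0.111316 × 0.00106276) = 0.01088.
z = (0.12309 − 0.13565)/0.01088 = -0.01256/0.01088 = -1.154.
p-value = P(Z > -1.154) ≈ 0.8758, so at α = 0.1 we fail to reject H₀.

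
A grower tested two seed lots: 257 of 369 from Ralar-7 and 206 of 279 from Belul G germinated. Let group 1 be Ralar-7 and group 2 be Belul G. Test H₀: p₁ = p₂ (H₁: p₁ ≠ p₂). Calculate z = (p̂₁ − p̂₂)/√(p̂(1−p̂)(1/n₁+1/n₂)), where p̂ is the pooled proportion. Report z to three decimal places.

z = -1.169

p̂₁ = 257/369 = 0.69648, p̂₂ = 206/279 = 0.73835.
Pooled p̂ = (257+206)/(369+279) = 463/648 = 0.71451.
SE = √(0.203987 × 0.00629426) = 0.03583.
z = (0.69648 − 0.73835)/0.03583 = -0.04187/0.03583 = -1.169.
p-value = 2·P(Z > 1.169) ≈ 0.2426.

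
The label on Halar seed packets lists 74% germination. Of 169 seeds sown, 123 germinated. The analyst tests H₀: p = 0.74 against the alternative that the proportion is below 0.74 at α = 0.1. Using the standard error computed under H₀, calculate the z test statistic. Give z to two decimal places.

z = -0.36

p̂ = 123/169 ≈ 0.7278.
Standard error under H₀: √(0.74×0.26/169) = 0.0337.
z = (0.7278 − 0.74)/0.0337 = -0.0122/0.0337 = -0.36.
p-value = P(Z < -0.361) ≈ 0.3590; since p > α = 0.1, fail to reject H₀.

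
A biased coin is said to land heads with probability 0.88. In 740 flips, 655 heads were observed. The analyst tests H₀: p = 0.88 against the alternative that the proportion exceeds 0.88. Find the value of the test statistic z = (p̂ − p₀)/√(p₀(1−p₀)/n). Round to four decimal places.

z = 0.4299

p̂ = 655/740 ≈ 0.885135.
SE = √(p₀(1−p₀)/n) = √(0.1056/740) = 0.011946.
z = (0.885135 − 0.88)/0.011946 = 0.005135/0.011946 = 0.4299.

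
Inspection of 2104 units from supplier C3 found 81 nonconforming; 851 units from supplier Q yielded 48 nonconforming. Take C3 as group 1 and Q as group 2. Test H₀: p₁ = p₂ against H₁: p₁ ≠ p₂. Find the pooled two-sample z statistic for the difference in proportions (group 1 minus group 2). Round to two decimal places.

z = -2.16

p̂₁ = 81/2104 = 0.0385, p̂₂ = 48/851 = 0.0564.
Pooled p̂ = (81+48)/(2104+851) = 129/2955 = 0.0437.
SE = √(0.0417491 × 0.00165037) = 0.0083.
z = (0.0385 − 0.0564)/0.0083 = -0.0179/0.0083 = -2.16.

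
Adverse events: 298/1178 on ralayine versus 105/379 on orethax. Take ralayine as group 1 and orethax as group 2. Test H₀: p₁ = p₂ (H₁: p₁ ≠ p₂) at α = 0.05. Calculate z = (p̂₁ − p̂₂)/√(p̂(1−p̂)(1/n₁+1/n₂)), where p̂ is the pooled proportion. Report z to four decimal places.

z = -0.9307

p̂₁ = 298/1178 = 0.2529711, p̂₂ = 105/379 = 0.2770449.
Pooled p̂ = (298+105)/(1178+379) = 403/1557 = 0.2588311.
SE = √(p̂(1−p̂)(1/n₁+1/n₂)) = √(0.2588311·0.7411689·0.00348742) = √(0.000669018) = 0.0258654.
z = (0.2529711 − 0.2770449)/0.0258654 = -0.0240738/0.0258654 = -0.9307.
Two-sided p-value ≈ 2·Φ(−0.931) = 0.3520. With α = 0.05, fail to reject H₀.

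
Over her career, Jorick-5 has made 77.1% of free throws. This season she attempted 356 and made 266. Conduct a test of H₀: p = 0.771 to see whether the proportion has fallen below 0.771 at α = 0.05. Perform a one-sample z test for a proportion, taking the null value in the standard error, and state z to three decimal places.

p̂ = 266/356 = 0.74719.
Standard error under H₀: √(0.771×0.229/356) = 0.02227.
z = (0.74719 − 0.771)/0.02227 = -0.02381/0.02227 = -1.069.
p-value = P(Z < -1.069) ≈ 0.1425, so at α = 0.05 we fail to reject H₀.

z = -1.069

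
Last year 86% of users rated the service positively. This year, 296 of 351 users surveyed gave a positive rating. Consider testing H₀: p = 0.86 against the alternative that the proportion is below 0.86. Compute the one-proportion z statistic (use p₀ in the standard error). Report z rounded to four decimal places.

z = -0.9014

p̂ = 296/351 ≈ 0.843305.
Under H₀, SE = √(0.86·0.14/351) = √(0.00034302) = 0.018521.
z = (0.843305 − 0.86)/0.018521 = -0.016695/0.018521 = -0.9014.
p-value = P(Z < -0.901) ≈ 0.1837.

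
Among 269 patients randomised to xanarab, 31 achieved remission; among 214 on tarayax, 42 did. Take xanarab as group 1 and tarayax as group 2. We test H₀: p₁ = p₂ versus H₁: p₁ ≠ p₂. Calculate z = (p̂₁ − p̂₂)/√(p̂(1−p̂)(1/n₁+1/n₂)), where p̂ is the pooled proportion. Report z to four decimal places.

z = -2.4694

p̂₁ = 31/269 = 0.115242, p̂₂ = 42/214 = 0.196262.
Pooled p̂ = (31+42)/(269+214) = 73/483 = 0.151139.
SE = √(0.128296 × 0.00839037) = 0.032809.
z = (0.115242 − 0.196262)/0.032809 = -0.081020/0.032809 = -2.4694.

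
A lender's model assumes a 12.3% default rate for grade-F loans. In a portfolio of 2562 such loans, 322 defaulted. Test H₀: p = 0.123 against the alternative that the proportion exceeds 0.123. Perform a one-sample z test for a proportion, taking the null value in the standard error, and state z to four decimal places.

p̂ = 322/2562 = 0.125683.
SE = √(p₀(1−p₀)/n) = √(0.10787/2562) = 0.006489.
z = (0.125683 − 0.123)/0.006489 = 0.002683/0.006489 = 0.4135.

z = 0.4135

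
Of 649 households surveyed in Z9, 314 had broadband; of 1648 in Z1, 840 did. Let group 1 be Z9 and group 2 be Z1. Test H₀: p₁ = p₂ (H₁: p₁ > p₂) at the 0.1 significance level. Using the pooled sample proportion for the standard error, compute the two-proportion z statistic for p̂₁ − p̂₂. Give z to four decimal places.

z = -1.1172

p̂₁ = 314/649 ≈ 0.4838213, p̂₂ = 840/1648 ≈ 0.5097087.
Pooled p̂ = (314+840)/(649+1648) = 1154/2297 = 0.5023944.
SE = √(0.249994 × 0.00214763) = 0.0231710.
z = (0.4838213 − 0.5097087)/0.0231710 = -0.0258874/0.0231710 = -1.1172.
p-value = P(Z > -1.117) ≈ 0.8681. With α = 0.1, fail to reject H₀.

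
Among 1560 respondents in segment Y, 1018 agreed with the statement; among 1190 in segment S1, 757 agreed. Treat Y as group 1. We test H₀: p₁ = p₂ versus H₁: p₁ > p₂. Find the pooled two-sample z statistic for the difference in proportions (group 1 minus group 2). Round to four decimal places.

z = 0.8923

p̂₁ = 1018/1560 = 0.6525641, p̂₂ = 757/1190 = 0.6361345.
Pooled p̂ = (1018+757)/(1560+1190) = 1775/2750 = 0.6454545.
SE = √(0.228843 × 0.00148136) = 0.0184119.
z = (0.6525641 − 0.6361345)/0.0184119 = 0.0164296/0.0184119 = 0.8923.
p-value = P(Z > 0.892) ≈ 0.1861.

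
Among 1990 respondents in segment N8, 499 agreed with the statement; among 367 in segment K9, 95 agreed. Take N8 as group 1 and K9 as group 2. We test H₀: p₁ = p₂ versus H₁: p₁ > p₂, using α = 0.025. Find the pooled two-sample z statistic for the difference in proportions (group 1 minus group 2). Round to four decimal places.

p̂₁ = 499/1990 = 0.250754, p̂₂ = 95/367 = 0.258856.
Pooled p̂ = (499+95)/(1990+367) = 594/2357 = 0.252015.
SE = √(0.188504 × 0.00322731) = 0.024665.
z = (0.250754 − 0.258856)/0.024665 = -0.008102/0.024665 = -0.3285.
p-value = P(Z > -0.328) ≈ 0.6287. With α = 0.025, fail to reject H₀.

z = -0.3285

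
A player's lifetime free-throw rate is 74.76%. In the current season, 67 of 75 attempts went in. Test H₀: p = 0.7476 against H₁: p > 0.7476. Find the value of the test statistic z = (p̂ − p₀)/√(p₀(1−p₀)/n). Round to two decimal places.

p̂ = 67/75 = 0.89333.
Under H₀, SE = √(0.7476·0.2524/75) = √(0.00251592) = 0.05016.
z = (0.89333 − 0.7476)/0.05016 = 0.14573/0.05016 = 2.91.
p-value = P(Z > 2.905) ≈ 0.0018.

z = 2.91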